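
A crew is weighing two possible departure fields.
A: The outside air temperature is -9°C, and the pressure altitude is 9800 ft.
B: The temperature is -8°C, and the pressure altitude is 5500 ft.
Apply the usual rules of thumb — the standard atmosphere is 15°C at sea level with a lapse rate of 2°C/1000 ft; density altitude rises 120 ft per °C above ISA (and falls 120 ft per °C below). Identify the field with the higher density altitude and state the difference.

A by 5212 ft

A: ISA temp = -4.6°C, deviation -4.4°C, DA = 9800 + 120 × (-4.4) = 9272 ft.
B: ISA temp = 4°C, deviation -12°C, DA = 5500 + 120 × (-12) = 4060 ft.
A is higher by 9272 − 4060 = 5212 ft.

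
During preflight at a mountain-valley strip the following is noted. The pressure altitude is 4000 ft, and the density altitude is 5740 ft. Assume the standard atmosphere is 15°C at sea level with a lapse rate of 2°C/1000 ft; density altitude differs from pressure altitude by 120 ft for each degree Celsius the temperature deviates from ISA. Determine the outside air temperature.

Density altitude − pressure altitude = 5740 − 4000 = +1740 ft.
At 120 ft/°C that is an ISA deviation of 1740/120 = +14.5°C.
ISA temperature at 4000 ft = 15 − 2 × (4000/1000) = 7°C.
OAT = ISA + deviation = 7 + (+14.5) = 21.5°C.

21.5°C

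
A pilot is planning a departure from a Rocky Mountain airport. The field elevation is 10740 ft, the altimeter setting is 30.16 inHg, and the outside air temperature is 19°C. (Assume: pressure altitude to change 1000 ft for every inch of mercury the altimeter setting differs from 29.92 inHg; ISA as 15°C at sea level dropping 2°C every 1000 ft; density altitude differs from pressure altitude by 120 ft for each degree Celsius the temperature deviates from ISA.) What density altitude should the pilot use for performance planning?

Pressure altitude = 10740 + (29.92 − 30.16) × 1000 = 10740 + (-240) = 10500 ft.
ISA temperature at 10500 ft = 15 − 2 × (10500/1000) = -6°C.
ISA deviation = 19 − (-6) = +25°C.
Density altitude = 10500 + 120 × (25) = 13500 ft.

13500 ft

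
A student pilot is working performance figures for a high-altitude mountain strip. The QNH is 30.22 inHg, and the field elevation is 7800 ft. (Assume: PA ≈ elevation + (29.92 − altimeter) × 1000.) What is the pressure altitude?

Pressure correction = (29.92 − 30.22) × 1000 = -300 ft.
Pressure altitude = 7800 + (-300) = 7500 ft.

7500 ft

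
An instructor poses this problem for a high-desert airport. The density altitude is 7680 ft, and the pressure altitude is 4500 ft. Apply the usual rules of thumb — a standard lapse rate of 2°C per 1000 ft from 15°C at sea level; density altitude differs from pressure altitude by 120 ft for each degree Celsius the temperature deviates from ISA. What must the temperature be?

32.5°C

Density altitude − pressure altitude = 7680 − 4500 = +3180 ft.
At 120 ft/°C that is an ISA deviation of 3180/120 = +26.5°C.
ISA temperature at 4500 ft = 15 − 2 × (4500/1000) = 6°C.
OAT = ISA + deviation = 6 + (+26.5) = 32.5°C.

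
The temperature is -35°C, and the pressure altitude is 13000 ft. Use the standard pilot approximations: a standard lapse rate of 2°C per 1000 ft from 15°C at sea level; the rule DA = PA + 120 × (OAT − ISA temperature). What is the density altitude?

10120 ft

ISA temperature at 13000 ft = 15 − 2 × (13000/1000) = -11°C.
ISA deviation = -35 − (-11) = -24°C.
Density altitude = 13000 + 120 × (-24) = 13000 + (-2880) = 10120 ft.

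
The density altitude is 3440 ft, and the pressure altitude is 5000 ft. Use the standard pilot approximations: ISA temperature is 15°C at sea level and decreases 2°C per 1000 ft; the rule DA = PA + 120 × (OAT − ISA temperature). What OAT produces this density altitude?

-8°C

Density altitude − pressure altitude = 3440 − 5000 = -1560 ft.
At 120 ft/°C that is an ISA deviation of -1560/120 = -13°C.
ISA temperature at 5000 ft = 15 − 2 × (5000/1000) = 5°C.
OAT = ISA + deviation = 5 + (-13) = -8°C.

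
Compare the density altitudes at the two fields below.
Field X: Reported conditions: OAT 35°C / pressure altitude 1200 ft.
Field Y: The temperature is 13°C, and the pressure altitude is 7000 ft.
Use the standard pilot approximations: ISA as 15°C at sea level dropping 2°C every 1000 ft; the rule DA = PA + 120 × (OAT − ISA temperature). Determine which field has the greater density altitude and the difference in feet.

Field Y by 4552 ft

Field X: ISA temp = 12.6°C, deviation +22.4°C, DA = 1200 + 120 × 22.4 = 3888 ft.
Field Y: ISA temp = 1°C, deviation +12°C, DA = 7000 + 120 × 12 = 8440 ft.
Field Y is higher by 8440 − 3888 = 4552 ft.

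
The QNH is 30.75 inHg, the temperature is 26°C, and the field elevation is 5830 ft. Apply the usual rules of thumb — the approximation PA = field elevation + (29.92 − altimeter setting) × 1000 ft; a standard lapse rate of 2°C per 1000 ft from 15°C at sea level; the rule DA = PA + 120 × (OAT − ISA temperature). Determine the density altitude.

Pressure altitude = 5830 + (29.92 − 30.75) × 1000 = 5830 + (-830) = 5000 ft.
ISA temperature at 5000 ft = 15 − 2 × (5000/1000) = 5°C.
ISA deviation = 26 − 5 = +21°C.
Density altitude = 5000 + 120 × (21) = 7520 ft.

7520 ft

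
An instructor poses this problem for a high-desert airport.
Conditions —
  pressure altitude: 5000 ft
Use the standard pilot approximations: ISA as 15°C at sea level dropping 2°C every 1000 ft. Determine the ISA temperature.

5°C

ISA temperature = 15 − 2 × (5000/1000) = 15 − 10 = 5°C.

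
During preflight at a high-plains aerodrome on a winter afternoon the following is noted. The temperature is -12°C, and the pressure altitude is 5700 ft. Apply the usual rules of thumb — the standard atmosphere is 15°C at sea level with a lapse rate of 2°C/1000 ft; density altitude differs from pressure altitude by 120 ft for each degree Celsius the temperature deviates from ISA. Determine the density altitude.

ISA temperature at 5700 ft = 15 − 2 × (5700/1000) = 3.6°C.
ISA deviation = -12 − 3.6 = -15.6°C.
Density altitude = 5700 + 120 × (-15.6) = 5700 + (-1872) = 3828 ft.

3828 ft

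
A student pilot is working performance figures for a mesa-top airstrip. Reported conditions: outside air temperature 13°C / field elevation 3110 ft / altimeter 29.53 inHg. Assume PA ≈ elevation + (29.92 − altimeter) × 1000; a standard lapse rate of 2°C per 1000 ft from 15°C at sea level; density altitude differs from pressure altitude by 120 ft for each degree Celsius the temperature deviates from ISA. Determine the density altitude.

Pressure altitude = 3110 + (29.92 − 29.53) × 1000 = 3110 + (+390) = 3500 ft.
ISA temperature at 3500 ft = 15 − 2 × (3500/1000) = 8°C.
ISA deviation = 13 − 8 = +5°C.
Density altitude = 3500 + 120 × (5) = 4100 ft.

4100 ft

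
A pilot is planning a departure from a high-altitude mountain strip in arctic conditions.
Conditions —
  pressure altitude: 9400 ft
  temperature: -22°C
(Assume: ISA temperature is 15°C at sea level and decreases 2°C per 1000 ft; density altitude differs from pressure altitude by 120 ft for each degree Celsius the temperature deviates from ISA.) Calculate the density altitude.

7216 ft

ISA temperature at 9400 ft = 15 − 2 × (9400/1000) = -3.8°C.
ISA deviation = -22 − (-3.8) = -18.2°C.
Density altitude = 9400 + 120 × (-18.2) = 9400 + (-2184) = 7216 ft.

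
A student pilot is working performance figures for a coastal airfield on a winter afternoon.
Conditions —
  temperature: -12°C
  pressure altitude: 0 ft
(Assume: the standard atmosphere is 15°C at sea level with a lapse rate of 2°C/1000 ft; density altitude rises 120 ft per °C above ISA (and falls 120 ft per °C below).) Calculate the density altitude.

ISA temperature at 0 ft = 15 − 2 × (0/1000) = 15°C.
ISA deviation = -12 − 15 = -27°C.
Density altitude = 0 + 120 × (-27) = 0 + (-3240) = -3240 ft.

-3240 ft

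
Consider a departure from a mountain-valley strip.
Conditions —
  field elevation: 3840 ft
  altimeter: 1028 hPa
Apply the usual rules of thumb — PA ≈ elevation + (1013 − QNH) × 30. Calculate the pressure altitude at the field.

3390 ft

Pressure correction = (1013 − 1028) × 30 = -450 ft.
Pressure altitude = 3840 + (-450) = 3390 ft.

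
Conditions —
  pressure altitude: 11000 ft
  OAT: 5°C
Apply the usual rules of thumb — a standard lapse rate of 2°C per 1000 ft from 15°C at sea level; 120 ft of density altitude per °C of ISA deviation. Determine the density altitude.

12440 ft

ISA temperature at 11000 ft = 15 − 2 × (11000/1000) = -7°C.
ISA deviation = 5 − (-7) = +12°C.
Density altitude = 11000 + 120 × (12) = 11000 + (+1440) = 12440 ft.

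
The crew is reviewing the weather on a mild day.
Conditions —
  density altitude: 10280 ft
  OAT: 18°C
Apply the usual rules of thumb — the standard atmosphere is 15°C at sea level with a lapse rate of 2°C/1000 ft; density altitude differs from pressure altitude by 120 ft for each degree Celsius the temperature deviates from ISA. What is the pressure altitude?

DA = PA + 120 × (OAT − (15 − 2·PA/1000)) = PA + 120·OAT − 1800 + 0.24·PA = 1.24·PA + 120·OAT − 1800.
So 1.24·PA = 10280 − 120 × 18 + 1800 = 9920.
PA = 9920 / 1.24 = 8000 ft.

8000 ft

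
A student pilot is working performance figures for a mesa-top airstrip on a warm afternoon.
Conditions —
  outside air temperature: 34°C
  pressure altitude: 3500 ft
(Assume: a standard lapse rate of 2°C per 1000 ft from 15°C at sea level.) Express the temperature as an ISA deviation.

ISA temperature at 3500 ft = 15 − 2 × (3500/1000) = 8°C.
Deviation = OAT − ISA = 34 − 8 = +26°C.

ISA+26°C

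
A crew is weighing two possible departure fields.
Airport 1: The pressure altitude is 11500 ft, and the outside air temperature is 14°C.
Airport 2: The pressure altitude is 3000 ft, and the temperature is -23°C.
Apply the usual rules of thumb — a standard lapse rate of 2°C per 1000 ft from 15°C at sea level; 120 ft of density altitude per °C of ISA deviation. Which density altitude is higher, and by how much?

Airport 1 by 14980 ft

Airport 1: ISA temp = -8°C, deviation +22°C, DA = 11500 + 120 × 22 = 14140 ft.
Airport 2: ISA temp = 9°C, deviation -32°C, DA = 3000 + 120 × (-32) = -840 ft.
Airport 1 is higher by 14140 − (-840) = 14980 ft.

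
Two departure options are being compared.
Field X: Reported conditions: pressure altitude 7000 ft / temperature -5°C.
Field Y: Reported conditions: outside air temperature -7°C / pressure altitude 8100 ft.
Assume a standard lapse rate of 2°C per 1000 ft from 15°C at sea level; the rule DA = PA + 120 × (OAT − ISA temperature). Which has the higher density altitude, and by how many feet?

Field Y by 1124 ft

Field X: ISA temp = 1°C, deviation -6°C, DA = 7000 + 120 × (-6) = 6280 ft.
Field Y: ISA temp = -1.2°C, deviation -5.8°C, DA = 8100 + 120 × (-5.8) = 7404 ft.
Field Y is higher by 7404 − 6280 = 1124 ft.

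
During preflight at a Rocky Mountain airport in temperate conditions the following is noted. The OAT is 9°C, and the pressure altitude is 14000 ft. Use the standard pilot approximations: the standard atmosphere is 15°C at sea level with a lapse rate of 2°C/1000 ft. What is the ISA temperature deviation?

ISA+22°C

ISA temperature at 14000 ft = 15 − 2 × (14000/1000) = -13°C.
Deviation = OAT − ISA = 9 − (-13) = +22°C.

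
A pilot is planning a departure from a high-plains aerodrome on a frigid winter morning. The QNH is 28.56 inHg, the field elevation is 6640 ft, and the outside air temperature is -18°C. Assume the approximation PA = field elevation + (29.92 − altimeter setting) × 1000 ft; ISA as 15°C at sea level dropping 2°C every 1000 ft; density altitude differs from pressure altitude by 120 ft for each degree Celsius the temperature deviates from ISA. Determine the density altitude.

Pressure altitude = 6640 + (29.92 − 28.56) × 1000 = 6640 + (+1360) = 8000 ft.
ISA temperature at 8000 ft = 15 − 2 × (8000/1000) = -1°C.
ISA deviation = -18 − (-1) = -17°C.
Density altitude = 8000 + 120 × (-17) = 5960 ft.

5960 ft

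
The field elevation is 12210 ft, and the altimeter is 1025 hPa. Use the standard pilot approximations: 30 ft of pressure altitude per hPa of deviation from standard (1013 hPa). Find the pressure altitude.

Pressure correction = (1013 − 1025) × 30 = -360 ft.
Pressure altitude = 12210 + (-360) = 11850 ft.

11850 ft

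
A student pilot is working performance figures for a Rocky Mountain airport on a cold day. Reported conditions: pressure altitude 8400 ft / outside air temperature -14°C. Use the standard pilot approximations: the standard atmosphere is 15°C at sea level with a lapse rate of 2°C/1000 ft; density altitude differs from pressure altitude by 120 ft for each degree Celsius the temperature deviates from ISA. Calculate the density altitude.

6936 ft

ISA temperature at 8400 ft = 15 − 2 × (8400/1000) = -1.8°C.
ISA deviation = -14 − (-1.8) = -12.2°C.
Density altitude = 8400 + 120 × (-12.2) = 8400 + (-1464) = 6936 ft.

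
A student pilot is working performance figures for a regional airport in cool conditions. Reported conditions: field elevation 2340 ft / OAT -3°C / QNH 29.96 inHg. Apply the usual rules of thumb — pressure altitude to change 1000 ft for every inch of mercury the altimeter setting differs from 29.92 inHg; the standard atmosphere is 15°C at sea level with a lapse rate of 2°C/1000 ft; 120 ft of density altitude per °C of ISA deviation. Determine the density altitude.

692 ft

Pressure altitude = 2340 + (29.92 − 29.96) × 1000 = 2340 + (-40) = 2300 ft.
ISA temperature at 2300 ft = 15 − 2 × (2300/1000) = 10.4°C.
ISA deviation = -3 − 10.4 = -13.4°C.
Density altitude = 2300 + 120 × (-13.4) = 692 ft.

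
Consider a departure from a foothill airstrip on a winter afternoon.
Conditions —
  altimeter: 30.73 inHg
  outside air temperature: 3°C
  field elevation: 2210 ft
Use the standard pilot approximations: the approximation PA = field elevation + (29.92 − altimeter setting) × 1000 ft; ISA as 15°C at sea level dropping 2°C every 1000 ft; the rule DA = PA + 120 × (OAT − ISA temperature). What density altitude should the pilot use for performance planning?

Pressure altitude = 2210 + (29.92 − 30.73) × 1000 = 2210 + (-810) = 1400 ft.
ISA temperature at 1400 ft = 15 − 2 × (1400/1000) = 12.2°C.
ISA deviation = 3 − 12.2 = -9.2°C.
Density altitude = 1400 + 120 × (-9.2) = 296 ft.

296 ft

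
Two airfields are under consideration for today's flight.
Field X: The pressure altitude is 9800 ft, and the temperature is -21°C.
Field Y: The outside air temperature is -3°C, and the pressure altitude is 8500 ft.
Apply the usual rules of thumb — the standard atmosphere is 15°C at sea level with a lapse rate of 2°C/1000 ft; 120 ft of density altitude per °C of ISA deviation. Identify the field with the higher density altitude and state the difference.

Field X: ISA temp = -4.6°C, deviation -16.4°C, DA = 9800 + 120 × (-16.4) = 7832 ft.
Field Y: ISA temp = -2°C, deviation -1°C, DA = 8500 + 120 × (-1) = 8380 ft.
Field Y is higher by 8380 − 7832 = 548 ft.

Field Y by 548 ft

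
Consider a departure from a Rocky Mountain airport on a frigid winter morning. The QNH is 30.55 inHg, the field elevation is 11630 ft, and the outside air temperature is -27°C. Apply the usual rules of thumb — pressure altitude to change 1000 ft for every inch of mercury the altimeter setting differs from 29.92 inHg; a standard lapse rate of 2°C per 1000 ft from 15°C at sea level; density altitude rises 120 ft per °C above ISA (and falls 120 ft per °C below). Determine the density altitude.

Pressure altitude = 11630 + (29.92 − 30.55) × 1000 = 11630 + (-630) = 11000 ft.
ISA temperature at 11000 ft = 15 − 2 × (11000/1000) = -7°C.
ISA deviation = -27 − (-7) = -20°C.
Density altitude = 11000 + 120 × (-20) = 8600 ft.

8600 ft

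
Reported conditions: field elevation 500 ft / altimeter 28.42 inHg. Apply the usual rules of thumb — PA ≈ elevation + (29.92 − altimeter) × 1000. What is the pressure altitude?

2000 ft

Pressure correction = (29.92 − 28.42) × 1000 = +1500 ft.
Pressure altitude = 500 + (+1500) = 2000 ft.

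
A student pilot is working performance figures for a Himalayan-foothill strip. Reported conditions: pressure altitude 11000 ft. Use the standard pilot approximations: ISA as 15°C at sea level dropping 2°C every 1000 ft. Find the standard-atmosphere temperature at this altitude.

-7°C

ISA temperature = 15 − 2 × (11000/1000) = 15 − 22 = -7°C.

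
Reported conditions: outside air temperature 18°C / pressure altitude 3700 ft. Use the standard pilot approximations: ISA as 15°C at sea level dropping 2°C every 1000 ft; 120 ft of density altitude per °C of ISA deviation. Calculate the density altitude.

4948 ft

ISA temperature at 3700 ft = 15 − 2 × (3700/1000) = 7.6°C.
ISA deviation = 18 − 7.6 = +10.4°C.
Density altitude = 3700 + 120 × (10.4) = 3700 + (+1248) = 4948 ft.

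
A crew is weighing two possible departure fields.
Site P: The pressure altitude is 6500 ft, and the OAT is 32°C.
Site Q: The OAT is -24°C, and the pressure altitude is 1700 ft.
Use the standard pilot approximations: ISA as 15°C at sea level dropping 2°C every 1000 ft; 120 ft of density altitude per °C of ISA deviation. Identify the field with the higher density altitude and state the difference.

Site P: ISA temp = 2°C, deviation +30°C, DA = 6500 + 120 × 30 = 10100 ft.
Site Q: ISA temp = 11.6°C, deviation -35.6°C, DA = 1700 + 120 × (-35.6) = -2572 ft.
Site P is higher by 10100 − (-2572) = 12672 ft.

Site P by 12672 ft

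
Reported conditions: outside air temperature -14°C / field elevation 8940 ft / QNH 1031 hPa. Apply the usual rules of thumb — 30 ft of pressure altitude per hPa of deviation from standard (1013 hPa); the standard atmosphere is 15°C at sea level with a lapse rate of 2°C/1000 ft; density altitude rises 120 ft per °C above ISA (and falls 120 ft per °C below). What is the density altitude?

6936 ft

Pressure altitude = 8940 + (1013 − 1031) × 30 = 8940 + (-540) = 8400 ft.
ISA temperature at 8400 ft = 15 − 2 × (8400/1000) = -1.8°C.
ISA deviation = -14 − (-1.8) = -12.2°C.
Density altitude = 8400 + 120 × (-12.2) = 6936 ft.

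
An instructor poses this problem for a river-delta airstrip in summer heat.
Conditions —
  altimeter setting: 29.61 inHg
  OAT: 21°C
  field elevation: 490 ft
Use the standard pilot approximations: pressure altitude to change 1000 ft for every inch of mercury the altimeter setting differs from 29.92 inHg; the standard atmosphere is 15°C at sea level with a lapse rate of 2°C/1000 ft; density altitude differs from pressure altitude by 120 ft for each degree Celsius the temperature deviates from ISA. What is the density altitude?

1712 ft

Pressure altitude = 490 + (29.92 − 29.61) × 1000 = 490 + (+310) = 800 ft.
ISA temperature at 800 ft = 15 − 2 × (800/1000) = 13.4°C.
ISA deviation = 21 − 13.4 = +7.6°C.
Density altitude = 800 + 120 × (7.6) = 1712 ft.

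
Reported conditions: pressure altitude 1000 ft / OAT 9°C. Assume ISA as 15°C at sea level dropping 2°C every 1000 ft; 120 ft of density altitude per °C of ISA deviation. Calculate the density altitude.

520 ft

ISA temperature at 1000 ft = 15 − 2 × (1000/1000) = 13°C.
ISA deviation = 9 − 13 = -4°C.
Density altitude = 1000 + 120 × (-4) = 1000 + (-480) = 520 ft.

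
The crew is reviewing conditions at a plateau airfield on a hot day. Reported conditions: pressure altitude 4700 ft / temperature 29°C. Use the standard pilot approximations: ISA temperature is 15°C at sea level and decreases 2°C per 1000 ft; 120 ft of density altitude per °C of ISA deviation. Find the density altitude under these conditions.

7508 ft

ISA temperature at 4700 ft = 15 − 2 × (4700/1000) = 5.6°C.
ISA deviation = 29 − 5.6 = +23.4°C.
Density altitude = 4700 + 120 × (23.4) = 4700 + (+2808) = 7508 ft.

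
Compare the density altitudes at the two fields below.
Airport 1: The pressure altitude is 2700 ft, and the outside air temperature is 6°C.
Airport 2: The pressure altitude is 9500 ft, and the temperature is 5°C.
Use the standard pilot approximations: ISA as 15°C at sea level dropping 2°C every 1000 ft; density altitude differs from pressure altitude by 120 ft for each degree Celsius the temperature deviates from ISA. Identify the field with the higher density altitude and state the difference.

Airport 1: ISA temp = 9.6°C, deviation -3.6°C, DA = 2700 + 120 × (-3.6) = 2268 ft.
Airport 2: ISA temp = -4°C, deviation +9°C, DA = 9500 + 120 × 9 = 10580 ft.
Airport 2 is higher by 10580 − 2268 = 8312 ft.

Airport 2 by 8312 ft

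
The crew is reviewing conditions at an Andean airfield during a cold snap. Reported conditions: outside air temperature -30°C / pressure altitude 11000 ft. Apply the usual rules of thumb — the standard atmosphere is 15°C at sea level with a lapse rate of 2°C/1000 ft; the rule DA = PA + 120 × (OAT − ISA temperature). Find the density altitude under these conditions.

8240 ft

ISA temperature at 11000 ft = 15 − 2 × (11000/1000) = -7°C.
ISA deviation = -30 − (-7) = -23°C.
Density altitude = 11000 + 120 × (-23) = 11000 + (-2760) = 8240 ft.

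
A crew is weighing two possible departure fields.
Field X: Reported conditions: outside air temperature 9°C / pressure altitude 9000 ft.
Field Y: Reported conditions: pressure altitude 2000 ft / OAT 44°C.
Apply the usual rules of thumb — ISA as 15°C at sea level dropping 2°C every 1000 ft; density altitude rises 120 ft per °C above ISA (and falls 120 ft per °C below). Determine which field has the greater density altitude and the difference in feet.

Field X by 4480 ft

Field X: ISA temp = -3°C, deviation +12°C, DA = 9000 + 120 × 12 = 10440 ft.
Field Y: ISA temp = 11°C, deviation +33°C, DA = 2000 + 120 × 33 = 5960 ft.
Field X is higher by 10440 − 5960 = 4480 ft.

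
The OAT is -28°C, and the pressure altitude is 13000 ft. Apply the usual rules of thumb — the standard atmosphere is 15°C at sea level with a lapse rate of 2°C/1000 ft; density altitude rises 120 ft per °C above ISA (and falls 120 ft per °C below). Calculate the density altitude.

10960 ft

ISA temperature at 13000 ft = 15 − 2 × (13000/1000) = -11°C.
ISA deviation = -28 − (-11) = -17°C.
Density altitude = 13000 + 120 × (-17) = 13000 + (-2040) = 10960 ft.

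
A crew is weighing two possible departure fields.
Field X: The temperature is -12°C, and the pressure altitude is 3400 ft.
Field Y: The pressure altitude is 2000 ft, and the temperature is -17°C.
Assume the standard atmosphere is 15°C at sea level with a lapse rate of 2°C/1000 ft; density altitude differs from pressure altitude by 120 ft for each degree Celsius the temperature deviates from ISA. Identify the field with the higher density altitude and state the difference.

Field X by 2336 ft

Field X: ISA temp = 8.2°C, deviation -20.2°C, DA = 3400 + 120 × (-20.2) = 976 ft.
Field Y: ISA temp = 11°C, deviation -28°C, DA = 2000 + 120 × (-28) = -1360 ft.
Field X is higher by 976 − (-1360) = 2336 ft.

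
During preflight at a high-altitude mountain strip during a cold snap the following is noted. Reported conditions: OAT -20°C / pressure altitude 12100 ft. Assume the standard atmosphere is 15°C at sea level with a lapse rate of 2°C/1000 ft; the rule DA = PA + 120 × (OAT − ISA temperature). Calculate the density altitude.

ISA temperature at 12100 ft = 15 − 2 × (12100/1000) = -9.2°C.
ISA deviation = -20 − (-9.2) = -10.8°C.
Density altitude = 12100 + 120 × (-10.8) = 12100 + (-1296) = 10804 ft.

10804 ft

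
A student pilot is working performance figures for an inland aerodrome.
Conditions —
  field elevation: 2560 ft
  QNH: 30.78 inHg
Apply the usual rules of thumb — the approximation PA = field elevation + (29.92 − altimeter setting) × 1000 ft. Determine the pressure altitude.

1700 ft

Pressure correction = (29.92 − 30.78) × 1000 = -860 ft.
Pressure altitude = 2560 + (-860) = 1700 ft.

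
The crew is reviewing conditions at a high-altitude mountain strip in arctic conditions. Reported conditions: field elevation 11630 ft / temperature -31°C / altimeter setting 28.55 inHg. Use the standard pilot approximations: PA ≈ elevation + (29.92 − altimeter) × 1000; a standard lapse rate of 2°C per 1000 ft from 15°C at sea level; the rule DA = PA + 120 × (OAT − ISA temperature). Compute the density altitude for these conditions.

10600 ft

Pressure altitude = 11630 + (29.92 − 28.55) × 1000 = 11630 + (+1370) = 13000 ft.
ISA temperature at 13000 ft = 15 − 2 × (13000/1000) = -11°C.
ISA deviation = -31 − (-11) = -20°C.
Density altitude = 13000 + 120 × (-20) = 10600 ft.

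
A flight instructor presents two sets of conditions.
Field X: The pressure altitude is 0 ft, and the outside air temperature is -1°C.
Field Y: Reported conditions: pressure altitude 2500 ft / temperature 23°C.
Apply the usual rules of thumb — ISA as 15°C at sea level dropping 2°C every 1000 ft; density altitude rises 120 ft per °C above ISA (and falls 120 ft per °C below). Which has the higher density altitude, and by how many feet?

Field X: ISA temp = 15°C, deviation -16°C, DA = 0 + 120 × (-16) = -1920 ft.
Field Y: ISA temp = 10°C, deviation +13°C, DA = 2500 + 120 × 13 = 4060 ft.
Field Y is higher by 4060 − (-1920) = 5980 ft.

Field Y by 5980 ft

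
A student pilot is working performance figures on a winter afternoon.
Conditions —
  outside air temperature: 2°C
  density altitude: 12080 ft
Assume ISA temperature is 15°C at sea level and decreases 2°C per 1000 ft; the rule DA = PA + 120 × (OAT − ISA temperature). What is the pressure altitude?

11000 ft

DA = PA + 120 × (OAT − (15 − 2·PA/1000)) = PA + 120·OAT − 1800 + 0.24·PA = 1.24·PA + 120·OAT − 1800.
So 1.24·PA = 12080 − 120 × 2 + 1800 = 13640.
PA = 13640 / 1.24 = 11000 ft.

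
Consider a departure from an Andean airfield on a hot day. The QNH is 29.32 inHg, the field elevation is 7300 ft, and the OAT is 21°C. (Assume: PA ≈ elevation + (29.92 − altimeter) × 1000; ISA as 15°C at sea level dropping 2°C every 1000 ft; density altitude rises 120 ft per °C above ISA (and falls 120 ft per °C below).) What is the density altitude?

Pressure altitude = 7300 + (29.92 − 29.32) × 1000 = 7300 + (+600) = 7900 ft.
ISA temperature at 7900 ft = 15 − 2 × (7900/1000) = -0.8°C.
ISA deviation = 21 − (-0.8) = +21.8°C.
Density altitude = 7900 + 120 × (21.8) = 10516 ft.

10516 ft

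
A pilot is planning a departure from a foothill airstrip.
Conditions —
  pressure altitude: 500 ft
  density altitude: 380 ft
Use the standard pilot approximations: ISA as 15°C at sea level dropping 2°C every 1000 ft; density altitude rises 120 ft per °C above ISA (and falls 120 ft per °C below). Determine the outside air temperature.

Density altitude − pressure altitude = 380 − 500 = -120 ft.
At 120 ft/°C that is an ISA deviation of -120/120 = -1°C.
ISA temperature at 500 ft = 15 − 2 × (500/1000) = 14°C.
OAT = ISA + deviation = 14 + (-1) = 13°C.

13°C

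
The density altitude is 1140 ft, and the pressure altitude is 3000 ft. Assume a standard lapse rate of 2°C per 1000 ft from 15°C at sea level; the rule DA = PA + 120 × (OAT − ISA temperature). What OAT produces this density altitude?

-6.5°C

Density altitude − pressure altitude = 1140 − 3000 = -1860 ft.
At 120 ft/°C that is an ISA deviation of -1860/120 = -15.5°C.
ISA temperature at 3000 ft = 15 − 2 × (3000/1000) = 9°C.
OAT = ISA + deviation = 9 + (-15.5) = -6.5°C.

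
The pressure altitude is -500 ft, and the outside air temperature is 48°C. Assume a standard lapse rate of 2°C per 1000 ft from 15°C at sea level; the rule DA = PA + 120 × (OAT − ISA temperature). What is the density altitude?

ISA temperature at -500 ft = 15 − 2 × (-500/1000) = 16°C.
ISA deviation = 48 − 16 = +32°C.
Density altitude = -500 + 120 × (32) = -500 + (+3840) = 3340 ft.

3340 ft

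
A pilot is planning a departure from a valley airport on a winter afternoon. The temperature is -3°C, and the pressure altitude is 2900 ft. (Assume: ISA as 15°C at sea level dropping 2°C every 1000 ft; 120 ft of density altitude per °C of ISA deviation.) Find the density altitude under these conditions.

1436 ft

ISA temperature at 2900 ft = 15 − 2 × (2900/1000) = 9.2°C.
ISA deviation = -3 − 9.2 = -12.2°C.
Density altitude = 2900 + 120 × (-12.2) = 2900 + (-1464) = 1436 ft.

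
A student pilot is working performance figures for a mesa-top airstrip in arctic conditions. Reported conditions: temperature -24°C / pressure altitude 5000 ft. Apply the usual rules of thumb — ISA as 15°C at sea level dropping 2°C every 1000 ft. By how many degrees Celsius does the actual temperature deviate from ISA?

ISA temperature at 5000 ft = 15 − 2 × (5000/1000) = 5°C.
Deviation = OAT − ISA = -24 − 5 = -29°C.

ISA-29°C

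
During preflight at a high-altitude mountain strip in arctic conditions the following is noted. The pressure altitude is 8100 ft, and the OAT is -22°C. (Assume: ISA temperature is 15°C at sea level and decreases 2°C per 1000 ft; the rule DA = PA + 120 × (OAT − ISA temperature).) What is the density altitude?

ISA temperature at 8100 ft = 15 − 2 × (8100/1000) = -1.2°C.
ISA deviation = -22 − (-1.2) = -20.8°C.
Density altitude = 8100 + 120 × (-20.8) = 8100 + (-2496) = 5604 ft.

5604 ft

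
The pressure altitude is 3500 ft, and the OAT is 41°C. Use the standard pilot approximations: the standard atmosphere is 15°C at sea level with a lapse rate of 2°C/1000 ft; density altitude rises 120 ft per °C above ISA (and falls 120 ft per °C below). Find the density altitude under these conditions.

ISA temperature at 3500 ft = 15 − 2 × (3500/1000) = 8°C.
ISA deviation = 41 − 8 = +33°C.
Density altitude = 3500 + 120 × (33) = 3500 + (+3960) = 7460 ft.

7460 ft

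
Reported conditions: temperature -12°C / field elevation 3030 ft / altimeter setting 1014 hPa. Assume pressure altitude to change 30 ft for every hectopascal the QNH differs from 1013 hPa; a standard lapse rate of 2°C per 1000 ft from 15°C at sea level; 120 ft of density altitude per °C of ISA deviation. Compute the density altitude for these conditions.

Pressure altitude = 3030 + (1013 − 1014) × 30 = 3030 + (-30) = 3000 ft.
ISA temperature at 3000 ft = 15 − 2 × (3000/1000) = 9°C.
ISA deviation = -12 − 9 = -21°C.
Density altitude = 3000 + 120 × (-21) = 480 ft.

480 ft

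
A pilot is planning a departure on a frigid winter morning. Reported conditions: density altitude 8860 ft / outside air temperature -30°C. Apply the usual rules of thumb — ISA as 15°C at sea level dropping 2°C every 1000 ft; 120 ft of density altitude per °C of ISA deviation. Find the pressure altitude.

DA = PA + 120 × (OAT − (15 − 2·PA/1000)) = PA + 120·OAT − 1800 + 0.24·PA = 1.24·PA + 120·OAT − 1800.
So 1.24·PA = 8860 − 120 × (-30) + 1800 = 14260.
PA = 14260 / 1.24 = 11500 ft.

11500 ft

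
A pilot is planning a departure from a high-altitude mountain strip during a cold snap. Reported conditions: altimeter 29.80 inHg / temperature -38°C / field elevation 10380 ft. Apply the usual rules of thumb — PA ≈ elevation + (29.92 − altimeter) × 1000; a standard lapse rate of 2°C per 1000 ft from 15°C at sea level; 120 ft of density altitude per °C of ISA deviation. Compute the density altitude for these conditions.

6660 ft

Pressure altitude = 10380 + (29.92 − 29.80) × 1000 = 10380 + (+120) = 10500 ft.
ISA temperature at 10500 ft = 15 − 2 × (10500/1000) = -6°C.
ISA deviation = -38 − (-6) = -32°C.
Density altitude = 10500 + 120 × (-32) = 6660 ft.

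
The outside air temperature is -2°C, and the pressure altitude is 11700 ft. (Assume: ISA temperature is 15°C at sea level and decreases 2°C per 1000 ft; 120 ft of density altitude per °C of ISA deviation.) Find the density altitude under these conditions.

ISA temperature at 11700 ft = 15 − 2 × (11700/1000) = -8.4°C.
ISA deviation = -2 − (-8.4) = +6.4°C.
Density altitude = 11700 + 120 × (6.4) = 11700 + (+768) = 12468 ft.

12468 ft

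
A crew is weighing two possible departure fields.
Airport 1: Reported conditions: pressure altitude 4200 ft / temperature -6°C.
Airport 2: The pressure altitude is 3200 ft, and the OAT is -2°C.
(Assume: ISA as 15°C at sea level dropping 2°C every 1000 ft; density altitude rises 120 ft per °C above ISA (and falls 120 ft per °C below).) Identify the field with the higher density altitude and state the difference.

Airport 1 by 760 ft

Airport 1: ISA temp = 6.6°C, deviation -12.6°C, DA = 4200 + 120 × (-12.6) = 2688 ft.
Airport 2: ISA temp = 8.6°C, deviation -10.6°C, DA = 3200 + 120 × (-10.6) = 1928 ft.
Airport 1 is higher by 2688 − 1928 = 760 ft.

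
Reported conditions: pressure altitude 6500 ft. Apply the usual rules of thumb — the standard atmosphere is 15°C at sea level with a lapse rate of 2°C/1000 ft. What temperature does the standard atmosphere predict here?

ISA temperature = 15 − 2 × (6500/1000) = 15 − 13 = 2°C.

2°C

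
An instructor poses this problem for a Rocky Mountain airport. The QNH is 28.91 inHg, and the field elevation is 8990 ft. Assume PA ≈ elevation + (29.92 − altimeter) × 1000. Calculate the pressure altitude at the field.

Pressure correction = (29.92 − 28.91) × 1000 = +1010 ft.
Pressure altitude = 8990 + (+1010) = 10000 ft.

10000 ft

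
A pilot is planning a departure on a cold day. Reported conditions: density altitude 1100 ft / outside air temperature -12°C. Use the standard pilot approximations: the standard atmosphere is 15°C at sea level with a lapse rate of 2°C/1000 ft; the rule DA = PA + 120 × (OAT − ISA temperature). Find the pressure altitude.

DA = PA + 120 × (OAT − (15 − 2·PA/1000)) = PA + 120·OAT − 1800 + 0.24·PA = 1.24·PA + 120·OAT − 1800.
So 1.24·PA = 1100 − 120 × (-12) + 1800 = 4340.
PA = 4340 / 1.24 = 3500 ft.

3500 ft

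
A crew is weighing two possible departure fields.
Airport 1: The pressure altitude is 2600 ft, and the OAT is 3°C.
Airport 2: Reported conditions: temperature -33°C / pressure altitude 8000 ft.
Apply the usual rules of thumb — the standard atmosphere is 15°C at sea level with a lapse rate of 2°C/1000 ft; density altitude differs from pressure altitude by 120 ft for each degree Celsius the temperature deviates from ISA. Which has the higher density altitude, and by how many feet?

Airport 2 by 2376 ft

Airport 1: ISA temp = 9.8°C, deviation -6.8°C, DA = 2600 + 120 × (-6.8) = 1784 ft.
Airport 2: ISA temp = -1°C, deviation -32°C, DA = 8000 + 120 × (-32) = 4160 ft.
Airport 2 is higher by 4160 − 1784 = 2376 ft.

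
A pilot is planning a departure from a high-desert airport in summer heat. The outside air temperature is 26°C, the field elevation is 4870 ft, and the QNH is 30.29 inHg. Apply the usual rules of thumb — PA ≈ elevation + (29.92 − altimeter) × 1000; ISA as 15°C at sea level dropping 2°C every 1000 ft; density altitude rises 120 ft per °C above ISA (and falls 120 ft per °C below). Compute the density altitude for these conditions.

Pressure altitude = 4870 + (29.92 − 30.29) × 1000 = 4870 + (-370) = 4500 ft.
ISA temperature at 4500 ft = 15 − 2 × (4500/1000) = 6°C.
ISA deviation = 26 − 6 = +20°C.
Density altitude = 4500 + 120 × (20) = 6900 ft.

6900 ft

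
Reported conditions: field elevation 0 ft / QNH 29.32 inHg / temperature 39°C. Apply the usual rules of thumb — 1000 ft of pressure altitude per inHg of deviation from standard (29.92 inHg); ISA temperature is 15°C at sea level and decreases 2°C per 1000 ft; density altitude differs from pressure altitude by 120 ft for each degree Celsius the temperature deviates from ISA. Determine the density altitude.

3624 ft

Pressure altitude = 0 + (29.92 − 29.32) × 1000 = 0 + (+600) = 600 ft.
ISA temperature at 600 ft = 15 − 2 × (600/1000) = 13.8°C.
ISA deviation = 39 − 13.8 = +25.2°C.
Density altitude = 600 + 120 × (25.2) = 3624 ft.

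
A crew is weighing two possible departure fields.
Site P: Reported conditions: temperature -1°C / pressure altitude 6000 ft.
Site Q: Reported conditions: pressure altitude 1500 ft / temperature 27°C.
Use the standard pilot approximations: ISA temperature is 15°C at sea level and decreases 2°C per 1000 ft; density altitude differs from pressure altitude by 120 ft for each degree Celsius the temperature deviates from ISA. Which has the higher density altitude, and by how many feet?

Site P: ISA temp = 3°C, deviation -4°C, DA = 6000 + 120 × (-4) = 5520 ft.
Site Q: ISA temp = 12°C, deviation +15°C, DA = 1500 + 120 × 15 = 3300 ft.
Site P is higher by 5520 − 3300 = 2220 ft.

Site P by 2220 ft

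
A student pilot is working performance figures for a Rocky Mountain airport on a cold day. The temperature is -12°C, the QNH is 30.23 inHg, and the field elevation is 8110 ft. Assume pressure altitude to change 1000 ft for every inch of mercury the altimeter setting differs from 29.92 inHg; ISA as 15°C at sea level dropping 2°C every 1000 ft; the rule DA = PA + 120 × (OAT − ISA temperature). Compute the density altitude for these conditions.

Pressure altitude = 8110 + (29.92 − 30.23) × 1000 = 8110 + (-310) = 7800 ft.
ISA temperature at 7800 ft = 15 − 2 × (7800/1000) = -0.6°C.
ISA deviation = -12 − (-0.6) = -11.4°C.
Density altitude = 7800 + 120 × (-11.4) = 6432 ft.

6432 ft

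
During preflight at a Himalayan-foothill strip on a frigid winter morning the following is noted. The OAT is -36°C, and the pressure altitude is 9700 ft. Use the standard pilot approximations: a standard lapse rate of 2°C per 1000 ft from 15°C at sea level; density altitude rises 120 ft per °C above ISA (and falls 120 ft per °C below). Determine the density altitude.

ISA temperature at 9700 ft = 15 − 2 × (9700/1000) = -4.4°C.
ISA deviation = -36 − (-4.4) = -31.6°C.
Density altitude = 9700 + 120 × (-31.6) = 9700 + (-3792) = 5908 ft.

5908 ft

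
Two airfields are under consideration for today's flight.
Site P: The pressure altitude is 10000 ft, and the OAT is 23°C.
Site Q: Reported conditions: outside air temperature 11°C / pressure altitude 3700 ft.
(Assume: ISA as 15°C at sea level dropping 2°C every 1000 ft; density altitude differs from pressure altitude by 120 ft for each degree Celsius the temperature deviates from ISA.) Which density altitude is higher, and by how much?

Site P: ISA temp = -5°C, deviation +28°C, DA = 10000 + 120 × 28 = 13360 ft.
Site Q: ISA temp = 7.6°C, deviation +3.4°C, DA = 3700 + 120 × 3.4 = 4108 ft.
Site P is higher by 13360 − 4108 = 9252 ft.

Site P by 9252 ft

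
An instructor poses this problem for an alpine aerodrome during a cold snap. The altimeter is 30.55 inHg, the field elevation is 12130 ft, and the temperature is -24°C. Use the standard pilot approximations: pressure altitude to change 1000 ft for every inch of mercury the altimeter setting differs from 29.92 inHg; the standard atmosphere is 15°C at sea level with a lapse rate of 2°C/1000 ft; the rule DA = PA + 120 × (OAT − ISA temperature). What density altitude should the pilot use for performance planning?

9580 ft

Pressure altitude = 12130 + (29.92 − 30.55) × 1000 = 12130 + (-630) = 11500 ft.
ISA temperature at 11500 ft = 15 − 2 × (11500/1000) = -8°C.
ISA deviation = -24 − (-8) = -16°C.
Density altitude = 11500 + 120 × (-16) = 9580 ft.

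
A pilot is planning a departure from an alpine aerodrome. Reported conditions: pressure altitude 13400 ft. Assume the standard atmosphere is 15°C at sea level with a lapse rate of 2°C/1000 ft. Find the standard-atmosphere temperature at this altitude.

-11.8°C

ISA temperature = 15 − 2 × (13400/1000) = 15 − 26.8 = -11.8°C.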